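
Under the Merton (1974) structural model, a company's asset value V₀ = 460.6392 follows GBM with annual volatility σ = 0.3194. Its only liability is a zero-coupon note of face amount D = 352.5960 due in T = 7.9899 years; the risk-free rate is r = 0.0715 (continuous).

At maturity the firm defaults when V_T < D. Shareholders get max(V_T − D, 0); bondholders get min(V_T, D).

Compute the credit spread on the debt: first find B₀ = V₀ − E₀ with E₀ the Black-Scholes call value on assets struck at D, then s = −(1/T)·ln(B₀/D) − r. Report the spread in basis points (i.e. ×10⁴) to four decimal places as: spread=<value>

spread=163.9845

d₁ = [ln(V₀/D) + (r + σ²/2)T] / (σ√T)
   = [ln(460.6392/352.5960) + (0.0715 + 0.5·0.3194²)·7.9899] / (0.3194·√7.9899)
   = [0.267292 + 0.978828] / 0.902829 = 1.380239
d₂ = d₁ − σ√T = 1.380239 − 0.902829 = 0.477410
N(d₁) = 0.916244,  N(d₂) = 0.683465,  e^(−rT) = 0.564803
E₀ = V₀·N(d₁) − D·e^(−rT)·N(d₂)
   = 460.6392·0.916244 − 352.5960·0.564803·0.683465 = 285.947435
B₀ = V₀ − E₀ = 460.6392 − 285.947435 = 174.691765
spread = −(1/T)·ln(B₀/D) − r = −(1/7.9899)·ln(174.691765/352.5960) − 0.0715 = 0.01639845
in basis points: 0.01639845 × 10⁴ = 163.9845 bp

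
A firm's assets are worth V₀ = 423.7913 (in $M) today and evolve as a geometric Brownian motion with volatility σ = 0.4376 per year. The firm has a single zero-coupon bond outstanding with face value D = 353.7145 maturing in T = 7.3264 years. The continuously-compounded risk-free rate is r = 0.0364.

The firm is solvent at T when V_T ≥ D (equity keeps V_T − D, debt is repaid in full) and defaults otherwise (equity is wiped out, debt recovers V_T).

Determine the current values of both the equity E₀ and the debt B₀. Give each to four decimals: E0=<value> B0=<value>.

d₁ = [ln(V₀/D) + (r + σ²/2)T] / (σ√T)
   = [ln(423.7913/353.7145) + (0.0364 + 0.5·0.4376²)·7.3264] / (0.4376·√7.3264)
   = [0.180751 + 0.968161] / 1.184466 = 0.969983
d₂ = d₁ − σ√T = 0.969983 − 1.184466 = -0.214483
N(d₁) = 0.833973,  N(d₂) = 0.415085,  e^(−rT) = 0.765917
E₀ = V₀·N(d₁) − D·e^(−rT)·N(d₂)
   = 423.7913·0.833973 − 353.7145·0.765917·0.415085 = 240.977044
B₀ = V₀ − E₀ = 423.7913 − 240.977044 = 182.814256

E0=240.9770 B0=182.8143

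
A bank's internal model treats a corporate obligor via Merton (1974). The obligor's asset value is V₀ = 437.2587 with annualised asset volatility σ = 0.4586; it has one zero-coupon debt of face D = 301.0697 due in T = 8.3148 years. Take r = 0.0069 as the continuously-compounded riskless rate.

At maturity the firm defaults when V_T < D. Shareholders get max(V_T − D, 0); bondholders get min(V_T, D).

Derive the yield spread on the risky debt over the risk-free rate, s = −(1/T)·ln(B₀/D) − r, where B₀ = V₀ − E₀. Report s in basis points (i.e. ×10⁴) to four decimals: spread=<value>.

d₁ = [ln(V₀/D) + (r + σ²/2)T] / (σ√T)
   = [ln(437.2587/301.0697) + (0.0069 + 0.5·0.4586²)·8.3148] / (0.4586·√8.3148)
   = [0.373183 + 0.931731] / 1.322391 = 0.986784
d₂ = d₁ − σ√T = 0.986784 − 1.322391 = -0.335607
N(d₁) = 0.838126,  N(d₂) = 0.368584,  e^(−rT) = 0.944243
E₀ = V₀·N(d₁) − D·e^(−rT)·N(d₂)
   = 437.2587·0.838126 − 301.0697·0.944243·0.368584 = 261.695789
B₀ = V₀ − E₀ = 437.2587 − 261.695789 = 175.562911
spread = −(1/T)·ln(B₀/D) − r = −(1/8.3148)·ln(175.562911/301.0697) − 0.0069 = 0.05796558
in basis points: 0.05796558 × 10⁴ = 579.6558 bp

spread=579.6558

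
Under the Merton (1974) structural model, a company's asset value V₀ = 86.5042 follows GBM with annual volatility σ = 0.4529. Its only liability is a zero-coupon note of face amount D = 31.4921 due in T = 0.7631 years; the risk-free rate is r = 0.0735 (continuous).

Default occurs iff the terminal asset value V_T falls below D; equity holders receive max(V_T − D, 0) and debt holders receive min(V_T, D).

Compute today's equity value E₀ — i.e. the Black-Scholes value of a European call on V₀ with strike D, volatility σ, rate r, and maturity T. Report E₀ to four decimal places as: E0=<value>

E0=56.7510

d₁ = [ln(V₀/D) + (r + σ²/2)T] / (σ√T)
   = [ln(86.5042/31.4921) + (0.0735 + 0.5·0.4529²)·0.7631] / (0.4529·√0.7631)
   = [1.010456 + 0.134351] / 0.395633 = 2.893605
d₂ = d₁ − σ√T = 2.893605 − 0.395633 = 2.497971
N(d₁) = 0.998096,  N(d₂) = 0.993755,  e^(−rT) = 0.945456
E₀ = V₀·N(d₁) − D·e^(−rT)·N(d₂)
   = 86.5042·0.998096 − 31.4921·0.945456·0.993755 = 56.751029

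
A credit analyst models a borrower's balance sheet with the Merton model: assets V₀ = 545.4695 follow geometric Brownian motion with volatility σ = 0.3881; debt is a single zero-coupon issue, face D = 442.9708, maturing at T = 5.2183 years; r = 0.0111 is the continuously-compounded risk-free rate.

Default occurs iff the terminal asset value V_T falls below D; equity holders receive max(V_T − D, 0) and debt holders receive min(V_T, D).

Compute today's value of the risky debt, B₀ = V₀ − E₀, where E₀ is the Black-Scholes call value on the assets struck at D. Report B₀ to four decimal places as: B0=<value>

d₁ = [ln(V₀/D) + (r + σ²/2)T] / (σ√T)
   = [ln(545.4695/442.9708) + (0.0111 + 0.5·0.3881²)·5.2183] / (0.3881·√5.2183)
   = [0.208143 + 0.450918] / 0.886560 = 0.743391
d₂ = d₁ − σ√T = 0.743391 − 0.886560 = -0.143169
N(d₁) = 0.771377,  N(d₂) = 0.443078,  e^(−rT) = 0.943722
E₀ = V₀·N(d₁) − D·e^(−rT)·N(d₂)
   = 545.4695·0.771377 − 442.9708·0.943722·0.443078 = 235.537769
B₀ = V₀ − E₀ = 545.4695 − 235.537769 = 309.931731

B0=309.9317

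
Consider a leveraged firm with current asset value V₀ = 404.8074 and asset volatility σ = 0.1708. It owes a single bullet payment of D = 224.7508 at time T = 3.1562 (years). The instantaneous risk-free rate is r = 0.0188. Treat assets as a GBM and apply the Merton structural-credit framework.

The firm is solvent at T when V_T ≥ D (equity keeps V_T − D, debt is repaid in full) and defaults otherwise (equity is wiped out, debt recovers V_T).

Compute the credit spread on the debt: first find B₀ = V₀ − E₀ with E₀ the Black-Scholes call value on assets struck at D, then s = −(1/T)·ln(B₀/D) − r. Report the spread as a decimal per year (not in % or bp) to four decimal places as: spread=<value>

spread=0.0008

d₁ = [ln(V₀/D) + (r + σ²/2)T] / (σ√T)
   = [ln(404.8074/224.7508) + (0.0188 + 0.5·0.1708²)·3.1562] / (0.1708·√3.1562)
   = [0.588419 + 0.105374] / 0.303438 = 2.286440
d₂ = d₁ − σ√T = 2.286440 − 0.303438 = 1.983002
N(d₁) = 0.988886,  N(d₂) = 0.976316,  e^(−rT) = 0.942390
E₀ = V₀·N(d₁) − D·e^(−rT)·N(d₂)
   = 404.8074·0.988886 − 224.7508·0.942390·0.976316 = 193.521714
B₀ = V₀ − E₀ = 404.8074 − 193.521714 = 211.285686
spread = −(1/T)·ln(B₀/D) − r = −(1/3.1562)·ln(211.285686/224.7508) − 0.0188 = 0.00077450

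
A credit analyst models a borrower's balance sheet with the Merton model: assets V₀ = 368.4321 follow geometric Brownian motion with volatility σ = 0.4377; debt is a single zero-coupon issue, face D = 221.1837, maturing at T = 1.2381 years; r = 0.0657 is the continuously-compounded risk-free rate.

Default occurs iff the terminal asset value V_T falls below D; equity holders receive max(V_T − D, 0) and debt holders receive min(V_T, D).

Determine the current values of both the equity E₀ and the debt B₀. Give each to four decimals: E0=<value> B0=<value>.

d₁ = [ln(V₀/D) + (r + σ²/2)T] / (σ√T)
   = [ln(368.4321/221.1837) + (0.0657 + 0.5·0.4377²)·1.2381] / (0.4377·√1.2381)
   = [0.510263 + 0.199942] / 0.487029 = 1.458240
d₂ = d₁ − σ√T = 1.458240 − 0.487029 = 0.971211
N(d₁) = 0.927613,  N(d₂) = 0.834278,  e^(−rT) = 0.921877
E₀ = V₀·N(d₁) − D·e^(−rT)·N(d₂)
   = 368.4321·0.927613 − 221.1837·0.921877·0.834278 = 171.649418
B₀ = V₀ − E₀ = 368.4321 − 171.649418 = 196.782682

E0=171.6494 B0=196.7827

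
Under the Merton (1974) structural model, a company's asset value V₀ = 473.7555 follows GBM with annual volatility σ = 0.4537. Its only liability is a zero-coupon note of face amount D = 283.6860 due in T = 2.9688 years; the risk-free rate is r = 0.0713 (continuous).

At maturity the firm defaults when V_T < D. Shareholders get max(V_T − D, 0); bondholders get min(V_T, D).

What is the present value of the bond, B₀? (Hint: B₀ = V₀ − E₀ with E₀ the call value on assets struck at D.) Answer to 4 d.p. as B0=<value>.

d₁ = [ln(V₀/D) + (r + σ²/2)T] / (σ√T)
   = [ln(473.7555/283.6860) + (0.0713 + 0.5·0.4537²)·2.9688] / (0.4537·√2.9688)
   = [0.512823 + 0.517230] / 0.781734 = 1.317651
d₂ = d₁ − σ√T = 1.317651 − 0.781734 = 0.535917
N(d₁) = 0.906190,  N(d₂) = 0.703992,  e^(−rT) = 0.809227
E₀ = V₀·N(d₁) − D·e^(−rT)·N(d₂)
   = 473.7555·0.906190 − 283.6860·0.809227·0.703992 = 267.699455
B₀ = V₀ − E₀ = 473.7555 − 267.699455 = 206.056045

B0=206.0560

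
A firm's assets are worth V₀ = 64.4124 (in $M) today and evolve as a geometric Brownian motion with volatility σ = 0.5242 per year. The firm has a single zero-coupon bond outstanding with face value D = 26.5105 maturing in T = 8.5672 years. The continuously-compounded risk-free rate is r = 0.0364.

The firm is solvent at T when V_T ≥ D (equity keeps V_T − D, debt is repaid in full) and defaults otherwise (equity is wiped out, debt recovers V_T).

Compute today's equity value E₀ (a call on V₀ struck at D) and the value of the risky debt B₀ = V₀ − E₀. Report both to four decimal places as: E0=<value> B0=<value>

d₁ = [ln(V₀/D) + (r + σ²/2)T] / (σ√T)
   = [ln(64.4124/26.5105) + (0.0364 + 0.5·0.5242²)·8.5672] / (0.5242·√8.5672)
   = [0.887765 + 1.488918] / 1.534322 = 1.549012
d₂ = d₁ − σ√T = 1.549012 − 1.534322 = 0.014690
N(d₁) = 0.939311,  N(d₂) = 0.505860,  e^(−rT) = 0.732094
E₀ = V₀·N(d₁) − D·e^(−rT)·N(d₂)
   = 64.4124·0.939311 − 26.5105·0.732094·0.505860 = 50.685419
B₀ = V₀ − E₀ = 64.4124 − 50.685419 = 13.726981

E0=50.6854 B0=13.7270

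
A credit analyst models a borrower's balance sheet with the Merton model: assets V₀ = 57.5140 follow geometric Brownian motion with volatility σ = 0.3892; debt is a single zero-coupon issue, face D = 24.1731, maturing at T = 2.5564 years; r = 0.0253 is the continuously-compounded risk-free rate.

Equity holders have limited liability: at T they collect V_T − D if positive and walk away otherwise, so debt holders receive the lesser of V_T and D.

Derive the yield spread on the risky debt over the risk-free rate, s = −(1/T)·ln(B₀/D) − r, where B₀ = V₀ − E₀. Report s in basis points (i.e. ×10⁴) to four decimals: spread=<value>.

spread=112.1352

d₁ = [ln(V₀/D) + (r + σ²/2)T] / (σ√T)
   = [ln(57.5140/24.1731) + (0.0253 + 0.5·0.3892²)·2.5564] / (0.3892·√2.5564)
   = [0.866788 + 0.258294] / 0.622282 = 1.807994
d₂ = d₁ − σ√T = 1.807994 − 0.622282 = 1.185712
N(d₁) = 0.964696,  N(d₂) = 0.882132,  e^(−rT) = 0.937370
E₀ = V₀·N(d₁) − D·e^(−rT)·N(d₂)
   = 57.5140·0.964696 − 24.1731·0.937370·0.882132 = 35.495186
B₀ = V₀ − E₀ = 57.5140 − 35.495186 = 22.018814
spread = −(1/T)·ln(B₀/D) − r = −(1/2.5564)·ln(22.018814/24.1731) − 0.0253 = 0.01121352
in basis points: 0.01121352 × 10⁴ = 112.1352 bp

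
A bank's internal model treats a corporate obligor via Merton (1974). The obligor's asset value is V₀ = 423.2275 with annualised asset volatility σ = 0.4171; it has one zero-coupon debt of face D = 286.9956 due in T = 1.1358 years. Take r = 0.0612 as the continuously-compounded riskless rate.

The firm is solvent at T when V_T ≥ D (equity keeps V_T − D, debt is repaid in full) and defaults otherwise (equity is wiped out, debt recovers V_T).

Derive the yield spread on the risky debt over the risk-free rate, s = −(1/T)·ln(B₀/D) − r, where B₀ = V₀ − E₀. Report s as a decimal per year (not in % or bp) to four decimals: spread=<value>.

spread=0.0389

d₁ = [ln(V₀/D) + (r + σ²/2)T] / (σ√T)
   = [ln(423.2275/286.9956) + (0.0612 + 0.5·0.4171²)·1.1358] / (0.4171·√1.1358)
   = [0.388443 + 0.168310] / 0.444520 = 1.252482
d₂ = d₁ − σ√T = 1.252482 − 0.444520 = 0.807962
N(d₁) = 0.894803,  N(d₂) = 0.790444,  e^(−rT) = 0.932850
E₀ = V₀·N(d₁) − D·e^(−rT)·N(d₂)
   = 423.2275·0.894803 − 286.9956·0.932850·0.790444 = 167.084537
B₀ = V₀ − E₀ = 423.2275 − 167.084537 = 256.142963
spread = −(1/T)·ln(B₀/D) − r = −(1/1.1358)·ln(256.142963/286.9956) − 0.0612 = 0.03893307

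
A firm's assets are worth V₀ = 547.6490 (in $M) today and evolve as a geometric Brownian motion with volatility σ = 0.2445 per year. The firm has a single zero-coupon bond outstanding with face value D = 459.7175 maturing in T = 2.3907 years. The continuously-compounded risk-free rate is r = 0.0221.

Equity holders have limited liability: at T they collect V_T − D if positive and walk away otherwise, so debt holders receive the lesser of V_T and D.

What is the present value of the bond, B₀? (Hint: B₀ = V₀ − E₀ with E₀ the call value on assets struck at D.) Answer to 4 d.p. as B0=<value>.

d₁ = [ln(V₀/D) + (r + σ²/2)T] / (σ√T)
   = [ln(547.6490/459.7175) + (0.0221 + 0.5·0.2445²)·2.3907] / (0.2445·√2.3907)
   = [0.175022 + 0.124293] / 0.378043 = 0.791749
d₂ = d₁ − σ√T = 0.791749 − 0.378043 = 0.413706
N(d₁) = 0.785746,  N(d₂) = 0.660455,  e^(−rT) = 0.948537
E₀ = V₀·N(d₁) − D·e^(−rT)·N(d₂)
   = 547.6490·0.785746 − 459.7175·0.948537·0.660455 = 142.315789
B₀ = V₀ − E₀ = 547.6490 − 142.315789 = 405.333211

B0=405.3332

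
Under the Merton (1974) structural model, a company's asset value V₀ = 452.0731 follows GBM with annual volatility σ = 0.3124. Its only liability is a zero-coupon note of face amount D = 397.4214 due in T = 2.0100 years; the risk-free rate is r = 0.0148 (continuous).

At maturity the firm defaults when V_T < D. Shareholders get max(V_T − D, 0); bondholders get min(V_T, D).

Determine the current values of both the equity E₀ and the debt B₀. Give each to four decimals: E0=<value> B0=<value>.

d₁ = [ln(V₀/D) + (r + σ²/2)T] / (σ√T)
   = [ln(452.0731/397.4214) + (0.0148 + 0.5·0.3124²)·2.0100] / (0.3124·√2.0100)
   = [0.128847 + 0.127830] / 0.442903 = 0.579531
d₂ = d₁ − σ√T = 0.579531 − 0.442903 = 0.136628
N(d₁) = 0.718885,  N(d₂) = 0.554338,  e^(−rT) = 0.970690
E₀ = V₀·N(d₁) − D·e^(−rT)·N(d₂)
   = 452.0731·0.718885 − 397.4214·0.970690·0.554338 = 111.139942
B₀ = V₀ − E₀ = 452.0731 − 111.139942 = 340.933158

E0=111.1399 B0=340.9332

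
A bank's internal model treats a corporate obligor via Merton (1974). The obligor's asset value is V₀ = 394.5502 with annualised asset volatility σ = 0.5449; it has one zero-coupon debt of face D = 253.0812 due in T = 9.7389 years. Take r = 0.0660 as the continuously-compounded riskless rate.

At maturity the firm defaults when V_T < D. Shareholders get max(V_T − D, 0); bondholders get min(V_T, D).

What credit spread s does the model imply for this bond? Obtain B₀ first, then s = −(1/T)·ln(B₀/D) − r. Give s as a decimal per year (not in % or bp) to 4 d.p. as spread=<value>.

spread=0.0493

d₁ = [ln(V₀/D) + (r + σ²/2)T] / (σ√T)
   = [ln(394.5502/253.0812) + (0.0660 + 0.5·0.5449²)·9.7389] / (0.5449·√9.7389)
   = [0.444036 + 2.088585] / 1.700481 = 1.489356
d₂ = d₁ − σ√T = 1.489356 − 1.700481 = -0.211125
N(d₁) = 0.931803,  N(d₂) = 0.416395,  e^(−rT) = 0.525835
E₀ = V₀·N(d₁) − D·e^(−rT)·N(d₂)
   = 394.5502·0.931803 − 253.0812·0.525835·0.416395 = 312.229710
B₀ = V₀ − E₀ = 394.5502 − 312.229710 = 82.320490
spread = −(1/T)·ln(B₀/D) − r = −(1/9.7389)·ln(82.320490/253.0812) − 0.0660 = 0.04932004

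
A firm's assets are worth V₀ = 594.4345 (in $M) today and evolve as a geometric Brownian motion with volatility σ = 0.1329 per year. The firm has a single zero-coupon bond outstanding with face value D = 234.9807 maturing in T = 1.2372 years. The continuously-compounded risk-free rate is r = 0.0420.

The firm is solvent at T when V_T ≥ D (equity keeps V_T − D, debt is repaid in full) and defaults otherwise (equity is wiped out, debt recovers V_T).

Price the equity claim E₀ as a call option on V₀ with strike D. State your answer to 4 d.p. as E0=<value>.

d₁ = [ln(V₀/D) + (r + σ²/2)T] / (σ√T)
   = [ln(594.4345/234.9807) + (0.0420 + 0.5·0.1329²)·1.2372] / (0.1329·√1.2372)
   = [0.928107 + 0.062888] / 0.147824 = 6.703888
d₂ = d₁ − σ√T = 6.703888 − 0.147824 = 6.556064
N(d₁) = 1.000000,  N(d₂) = 1.000000,  e^(−rT) = 0.949365
E₀ = V₀·N(d₁) − D·e^(−rT)·N(d₂)
   = 594.4345·1.000000 − 234.9807·0.949365·1.000000 = 371.352151

E0=371.3522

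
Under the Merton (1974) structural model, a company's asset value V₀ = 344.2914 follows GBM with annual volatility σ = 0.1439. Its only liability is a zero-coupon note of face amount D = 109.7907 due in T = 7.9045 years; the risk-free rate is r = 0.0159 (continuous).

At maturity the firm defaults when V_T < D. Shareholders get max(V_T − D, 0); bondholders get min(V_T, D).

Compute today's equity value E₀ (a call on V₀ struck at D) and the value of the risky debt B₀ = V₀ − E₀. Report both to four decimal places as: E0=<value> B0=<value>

d₁ = [ln(V₀/D) + (r + σ²/2)T] / (σ√T)
   = [ln(344.2914/109.7907) + (0.0159 + 0.5·0.1439²)·7.9045] / (0.1439·√7.9045)
   = [1.142913 + 0.207522] / 0.404574 = 3.337916
d₂ = d₁ − σ√T = 3.337916 − 0.404574 = 2.933342
N(d₁) = 0.999578,  N(d₂) = 0.998323,  e^(−rT) = 0.881896
E₀ = V₀·N(d₁) − D·e^(−rT)·N(d₂)
   = 344.2914·0.999578 − 109.7907·0.881896·0.998323 = 247.484495
B₀ = V₀ − E₀ = 344.2914 − 247.484495 = 96.806905

E0=247.4845 B0=96.8069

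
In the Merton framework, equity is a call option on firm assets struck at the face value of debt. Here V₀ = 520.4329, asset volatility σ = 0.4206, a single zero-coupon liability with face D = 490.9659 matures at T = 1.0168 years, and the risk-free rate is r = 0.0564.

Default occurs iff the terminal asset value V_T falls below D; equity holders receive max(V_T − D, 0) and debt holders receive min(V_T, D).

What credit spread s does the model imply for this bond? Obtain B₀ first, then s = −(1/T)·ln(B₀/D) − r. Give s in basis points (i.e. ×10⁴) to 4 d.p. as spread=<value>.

spread=1295.4725

d₁ = [ln(V₀/D) + (r + σ²/2)T] / (σ√T)
   = [ln(520.4329/490.9659) + (0.0564 + 0.5·0.4206²)·1.0168] / (0.4206·√1.0168)
   = [0.058286 + 0.147286] / 0.424118 = 0.484704
d₂ = d₁ − σ√T = 0.484704 − 0.424118 = 0.060586
N(d₁) = 0.686057,  N(d₂) = 0.524156,  e^(−rT) = 0.944266
E₀ = V₀·N(d₁) − D·e^(−rT)·N(d₂)
   = 520.4329·0.686057 − 490.9659·0.944266·0.524156 = 114.046875
B₀ = V₀ − E₀ = 520.4329 − 114.046875 = 406.386025
spread = −(1/T)·ln(B₀/D) − r = −(1/1.0168)·ln(406.386025/490.9659) − 0.0564 = 0.12954725
in basis points: 0.12954725 × 10⁴ = 1295.4725 bp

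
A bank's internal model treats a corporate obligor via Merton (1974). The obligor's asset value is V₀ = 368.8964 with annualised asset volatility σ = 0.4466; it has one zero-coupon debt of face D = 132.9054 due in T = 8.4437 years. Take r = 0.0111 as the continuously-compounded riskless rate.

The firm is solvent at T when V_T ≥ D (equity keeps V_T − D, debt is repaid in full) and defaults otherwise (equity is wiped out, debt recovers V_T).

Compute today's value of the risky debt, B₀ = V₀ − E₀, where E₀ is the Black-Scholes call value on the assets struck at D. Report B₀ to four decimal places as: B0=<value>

d₁ = [ln(V₀/D) + (r + σ²/2)T] / (σ√T)
   = [ln(368.8964/132.9054) + (0.0111 + 0.5·0.4466²)·8.4437] / (0.4466·√8.4437)
   = [1.020878 + 0.935780] / 1.297732 = 1.507752
d₂ = d₁ − σ√T = 1.507752 − 1.297732 = 0.210019
N(d₁) = 0.934191,  N(d₂) = 0.583174,  e^(−rT) = 0.910533
E₀ = V₀·N(d₁) − D·e^(−rT)·N(d₂)
   = 368.8964·0.934191 − 132.9054·0.910533·0.583174 = 274.047051
B₀ = V₀ − E₀ = 368.8964 − 274.047051 = 94.849349

B0=94.8493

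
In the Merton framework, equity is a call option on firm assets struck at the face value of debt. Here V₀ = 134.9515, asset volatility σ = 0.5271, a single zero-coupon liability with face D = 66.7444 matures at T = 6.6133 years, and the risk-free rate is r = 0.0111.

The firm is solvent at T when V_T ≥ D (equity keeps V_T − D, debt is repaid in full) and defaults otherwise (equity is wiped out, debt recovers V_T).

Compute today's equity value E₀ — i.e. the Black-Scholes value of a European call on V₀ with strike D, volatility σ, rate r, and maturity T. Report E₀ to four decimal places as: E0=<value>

d₁ = [ln(V₀/D) + (r + σ²/2)T] / (σ√T)
   = [ln(134.9515/66.7444) + (0.0111 + 0.5·0.5271²)·6.6133] / (0.5271·√6.6133)
   = [0.704045 + 0.992109] / 1.355508 = 1.251305
d₂ = d₁ − σ√T = 1.251305 − 1.355508 = -0.104203
N(d₁) = 0.894588,  N(d₂) = 0.458504,  e^(−rT) = 0.929222
E₀ = V₀·N(d₁) − D·e^(−rT)·N(d₂)
   = 134.9515·0.894588 − 66.7444·0.929222·0.458504 = 92.289456

E0=92.2895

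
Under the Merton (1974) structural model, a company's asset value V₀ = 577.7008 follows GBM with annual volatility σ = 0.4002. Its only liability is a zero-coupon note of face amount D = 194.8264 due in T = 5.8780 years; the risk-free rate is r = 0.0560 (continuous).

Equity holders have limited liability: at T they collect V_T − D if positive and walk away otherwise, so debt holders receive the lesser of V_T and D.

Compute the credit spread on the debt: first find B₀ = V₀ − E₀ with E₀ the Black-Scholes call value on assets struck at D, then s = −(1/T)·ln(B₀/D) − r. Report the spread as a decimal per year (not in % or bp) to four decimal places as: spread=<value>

spread=0.0102

d₁ = [ln(V₀/D) + (r + σ²/2)T] / (σ√T)
   = [ln(577.7008/194.8264) + (0.0560 + 0.5·0.4002²)·5.8780] / (0.4002·√5.8780)
   = [1.086947 + 0.799878] / 0.970268 = 1.944643
d₂ = d₁ − σ√T = 1.944643 − 0.970268 = 0.974375
N(d₁) = 0.974091,  N(d₂) = 0.835065,  e^(−rT) = 0.719522
E₀ = V₀·N(d₁) − D·e^(−rT)·N(d₂)
   = 577.7008·0.974091 − 194.8264·0.719522·0.835065 = 445.672198
B₀ = V₀ − E₀ = 577.7008 − 445.672198 = 132.028602
spread = −(1/T)·ln(B₀/D) − r = −(1/5.8780)·ln(132.028602/194.8264) − 0.0560 = 0.01019434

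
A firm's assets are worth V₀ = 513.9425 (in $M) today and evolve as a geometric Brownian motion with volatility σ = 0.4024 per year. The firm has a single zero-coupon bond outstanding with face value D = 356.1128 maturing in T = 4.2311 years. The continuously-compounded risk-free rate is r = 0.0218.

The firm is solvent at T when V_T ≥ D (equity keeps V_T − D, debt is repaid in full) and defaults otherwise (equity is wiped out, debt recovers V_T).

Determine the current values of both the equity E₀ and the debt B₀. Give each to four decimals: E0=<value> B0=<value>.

d₁ = [ln(V₀/D) + (r + σ²/2)T] / (σ√T)
   = [ln(513.9425/356.1128) + (0.0218 + 0.5·0.4024²)·4.2311] / (0.4024·√4.2311)
   = [0.366864 + 0.434800] / 0.827722 = 0.968518
d₂ = d₁ − σ√T = 0.968518 − 0.827722 = 0.140796
N(d₁) = 0.833607,  N(d₂) = 0.555984,  e^(−rT) = 0.911888
E₀ = V₀·N(d₁) − D·e^(−rT)·N(d₂)
   = 513.9425·0.833607 − 356.1128·0.911888·0.555984 = 247.878537
B₀ = V₀ − E₀ = 513.9425 − 247.878537 = 266.063963

E0=247.8785 B0=266.0640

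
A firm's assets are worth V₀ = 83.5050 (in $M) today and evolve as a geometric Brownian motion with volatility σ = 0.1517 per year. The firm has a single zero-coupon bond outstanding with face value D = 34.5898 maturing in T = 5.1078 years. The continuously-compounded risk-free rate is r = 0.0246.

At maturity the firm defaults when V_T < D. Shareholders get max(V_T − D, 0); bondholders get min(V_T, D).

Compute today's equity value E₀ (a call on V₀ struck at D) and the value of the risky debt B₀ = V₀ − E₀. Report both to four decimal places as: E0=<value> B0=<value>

d₁ = [ln(V₀/D) + (r + σ²/2)T] / (σ√T)
   = [ln(83.5050/34.5898) + (0.0246 + 0.5·0.1517²)·5.1078] / (0.1517·√5.1078)
   = [0.881348 + 0.184424] / 0.342849 = 3.108579
d₂ = d₁ − σ√T = 3.108579 − 0.342849 = 2.765730
N(d₁) = 0.999060,  N(d₂) = 0.997160,  e^(−rT) = 0.881922
E₀ = V₀·N(d₁) − D·e^(−rT)·N(d₂)
   = 83.5050·0.999060 − 34.5898·0.881922·0.997160 = 53.007640
B₀ = V₀ − E₀ = 83.5050 − 53.007640 = 30.497360

E0=53.0076 B0=30.4974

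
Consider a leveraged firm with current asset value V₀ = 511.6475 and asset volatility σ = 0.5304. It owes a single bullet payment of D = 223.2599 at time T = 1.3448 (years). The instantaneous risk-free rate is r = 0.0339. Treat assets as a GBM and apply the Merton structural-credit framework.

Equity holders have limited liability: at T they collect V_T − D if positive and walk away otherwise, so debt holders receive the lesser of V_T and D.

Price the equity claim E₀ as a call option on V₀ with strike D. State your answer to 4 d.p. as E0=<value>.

E0=305.1940

d₁ = [ln(V₀/D) + (r + σ²/2)T] / (σ√T)
   = [ln(511.6475/223.2599) + (0.0339 + 0.5·0.5304²)·1.3448] / (0.5304·√1.3448)
   = [0.829299 + 0.234751] / 0.615081 = 1.729935
d₂ = d₁ − σ√T = 1.729935 − 0.615081 = 1.114854
N(d₁) = 0.958179,  N(d₂) = 0.867544,  e^(−rT) = 0.955435
E₀ = V₀·N(d₁) − D·e^(−rT)·N(d₂)
   = 511.6475·0.958179 − 223.2599·0.955435·0.867544 = 305.193969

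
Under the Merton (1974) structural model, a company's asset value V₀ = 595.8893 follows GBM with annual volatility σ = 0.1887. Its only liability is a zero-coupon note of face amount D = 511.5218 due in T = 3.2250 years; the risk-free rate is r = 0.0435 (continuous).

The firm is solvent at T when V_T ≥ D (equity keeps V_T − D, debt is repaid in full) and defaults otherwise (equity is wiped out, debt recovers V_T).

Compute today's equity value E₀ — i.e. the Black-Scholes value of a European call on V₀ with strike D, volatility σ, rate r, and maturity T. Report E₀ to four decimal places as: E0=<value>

d₁ = [ln(V₀/D) + (r + σ²/2)T] / (σ√T)
   = [ln(595.8893/511.5218) + (0.0435 + 0.5·0.1887²)·3.2250] / (0.1887·√3.2250)
   = [0.152665 + 0.197705] / 0.338873 = 1.033927
d₂ = d₁ − σ√T = 1.033927 − 0.338873 = 0.695054
N(d₁) = 0.849415,  N(d₂) = 0.756489,  e^(−rT) = 0.869108
E₀ = V₀·N(d₁) − D·e^(−rT)·N(d₂)
   = 595.8893·0.849415 − 511.5218·0.869108·0.756489 = 169.846386

E0=169.8464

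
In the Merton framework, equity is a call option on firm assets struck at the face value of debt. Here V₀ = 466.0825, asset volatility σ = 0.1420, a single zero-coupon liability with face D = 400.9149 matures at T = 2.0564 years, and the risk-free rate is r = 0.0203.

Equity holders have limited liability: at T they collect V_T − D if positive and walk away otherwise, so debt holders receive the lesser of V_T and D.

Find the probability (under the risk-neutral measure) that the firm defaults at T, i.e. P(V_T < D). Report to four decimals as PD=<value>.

d₁ = [ln(V₀/D) + (r + σ²/2)T] / (σ√T)
   = [ln(466.0825/400.9149) + (0.0203 + 0.5·0.1420²)·2.0564] / (0.1420·√2.0564)
   = [0.150613 + 0.062478] / 0.203630 = 1.046461
d₂ = d₁ − σ√T = 1.046461 − 0.203630 = 0.842831
risk-neutral PD = N(−d₂) = N(-0.842831) = 0.199662

PD=0.1997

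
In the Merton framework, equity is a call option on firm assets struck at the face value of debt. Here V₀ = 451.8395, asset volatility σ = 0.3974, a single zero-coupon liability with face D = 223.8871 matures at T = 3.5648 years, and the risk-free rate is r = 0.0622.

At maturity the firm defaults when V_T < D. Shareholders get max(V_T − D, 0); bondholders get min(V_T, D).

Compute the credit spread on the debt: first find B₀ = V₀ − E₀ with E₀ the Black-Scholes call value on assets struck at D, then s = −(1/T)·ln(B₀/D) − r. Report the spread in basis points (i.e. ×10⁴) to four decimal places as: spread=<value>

spread=172.7038

d₁ = [ln(V₀/D) + (r + σ²/2)T] / (σ√T)
   = [ln(451.8395/223.8871) + (0.0622 + 0.5·0.3974²)·3.5648] / (0.3974·√3.5648)
   = [0.702185 + 0.503219] / 0.750318 = 1.606524
d₂ = d₁ − σ√T = 1.606524 − 0.750318 = 0.856206
N(d₁) = 0.945921,  N(d₂) = 0.804058,  e^(−rT) = 0.801131
E₀ = V₀·N(d₁) − D·e^(−rT)·N(d₂)
   = 451.8395·0.945921 − 223.8871·0.801131·0.804058 = 283.186072
B₀ = V₀ − E₀ = 451.8395 − 283.186072 = 168.653428
spread = −(1/T)·ln(B₀/D) − r = −(1/3.5648)·ln(168.653428/223.8871) − 0.0622 = 0.01727038
in basis points: 0.01727038 × 10⁴ = 172.7038 bp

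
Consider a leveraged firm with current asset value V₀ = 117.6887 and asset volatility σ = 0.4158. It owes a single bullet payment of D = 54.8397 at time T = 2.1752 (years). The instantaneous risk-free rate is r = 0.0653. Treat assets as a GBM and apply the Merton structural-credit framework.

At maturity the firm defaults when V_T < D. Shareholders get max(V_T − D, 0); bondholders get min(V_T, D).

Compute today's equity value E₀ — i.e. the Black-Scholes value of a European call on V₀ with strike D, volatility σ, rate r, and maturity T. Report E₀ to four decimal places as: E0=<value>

E0=71.4809

d₁ = [ln(V₀/D) + (r + σ²/2)T] / (σ√T)
   = [ln(117.6887/54.8397) + (0.0653 + 0.5·0.4158²)·2.1752] / (0.4158·√2.1752)
   = [0.763629 + 0.330075] / 0.613245 = 1.783470
d₂ = d₁ − σ√T = 1.783470 − 0.613245 = 1.170224
N(d₁) = 0.962745,  N(d₂) = 0.879045,  e^(−rT) = 0.867586
E₀ = V₀·N(d₁) − D·e^(−rT)·N(d₂)
   = 117.6887·0.962745 − 54.8397·0.867586·0.879045 = 71.480886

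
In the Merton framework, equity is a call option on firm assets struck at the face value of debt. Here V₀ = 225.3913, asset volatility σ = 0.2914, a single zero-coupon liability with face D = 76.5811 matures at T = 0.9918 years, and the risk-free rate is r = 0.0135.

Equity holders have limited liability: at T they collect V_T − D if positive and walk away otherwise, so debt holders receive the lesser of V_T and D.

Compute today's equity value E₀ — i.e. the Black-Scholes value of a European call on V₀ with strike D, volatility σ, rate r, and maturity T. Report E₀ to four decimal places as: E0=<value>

d₁ = [ln(V₀/D) + (r + σ²/2)T] / (σ√T)
   = [ln(225.3913/76.5811) + (0.0135 + 0.5·0.2914²)·0.9918] / (0.2914·√0.9918)
   = [1.079488 + 0.055498] / 0.290203 = 3.911009
d₂ = d₁ − σ√T = 3.911009 − 0.290203 = 3.620806
N(d₁) = 0.999954,  N(d₂) = 0.999853,  e^(−rT) = 0.986700
E₀ = V₀·N(d₁) − D·e^(−rT)·N(d₂)
   = 225.3913·0.999954 − 76.5811·0.986700·0.999853 = 149.829471

E0=149.8295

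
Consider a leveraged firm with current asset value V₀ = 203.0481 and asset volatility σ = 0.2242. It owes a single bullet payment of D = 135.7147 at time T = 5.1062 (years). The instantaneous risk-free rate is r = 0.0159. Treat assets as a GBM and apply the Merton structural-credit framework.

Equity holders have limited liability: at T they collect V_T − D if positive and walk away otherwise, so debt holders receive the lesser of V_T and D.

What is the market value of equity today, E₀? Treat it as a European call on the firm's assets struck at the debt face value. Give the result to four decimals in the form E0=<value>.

d₁ = [ln(V₀/D) + (r + σ²/2)T] / (σ√T)
   = [ln(203.0481/135.7147) + (0.0159 + 0.5·0.2242²)·5.1062] / (0.2242·√5.1062)
   = [0.402888 + 0.209522] / 0.506623 = 1.208809
d₂ = d₁ − σ√T = 1.208809 − 0.506623 = 0.702186
N(d₁) = 0.886632,  N(d₂) = 0.758718,  e^(−rT) = 0.922020
E₀ = V₀·N(d₁) − D·e^(−rT)·N(d₂)
   = 203.0481·0.886632 − 135.7147·0.922020·0.758718 = 85.089222

E0=85.0892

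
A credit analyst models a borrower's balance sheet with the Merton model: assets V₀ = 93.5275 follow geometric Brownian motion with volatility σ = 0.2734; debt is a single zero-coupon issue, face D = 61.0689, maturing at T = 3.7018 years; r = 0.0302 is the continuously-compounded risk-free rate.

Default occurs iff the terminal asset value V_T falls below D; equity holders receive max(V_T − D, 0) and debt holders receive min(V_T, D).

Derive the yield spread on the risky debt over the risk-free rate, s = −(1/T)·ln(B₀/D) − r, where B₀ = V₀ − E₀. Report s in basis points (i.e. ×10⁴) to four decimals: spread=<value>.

spread=149.1095

d₁ = [ln(V₀/D) + (r + σ²/2)T] / (σ√T)
   = [ln(93.5275/61.0689) + (0.0302 + 0.5·0.2734²)·3.7018] / (0.2734·√3.7018)
   = [0.426253 + 0.250145] / 0.526023 = 1.285870
d₂ = d₁ − σ√T = 1.285870 − 0.526023 = 0.759846
N(d₁) = 0.900756,  N(d₂) = 0.776327,  e^(−rT) = 0.894228
E₀ = V₀·N(d₁) − D·e^(−rT)·N(d₂)
   = 93.5275·0.900756 − 61.0689·0.894228·0.776327 = 41.850592
B₀ = V₀ − E₀ = 93.5275 − 41.850592 = 51.676908
spread = −(1/T)·ln(B₀/D) − r = −(1/3.7018)·ln(51.676908/61.0689) − 0.0302 = 0.01491095
in basis points: 0.01491095 × 10⁴ = 149.1095 bp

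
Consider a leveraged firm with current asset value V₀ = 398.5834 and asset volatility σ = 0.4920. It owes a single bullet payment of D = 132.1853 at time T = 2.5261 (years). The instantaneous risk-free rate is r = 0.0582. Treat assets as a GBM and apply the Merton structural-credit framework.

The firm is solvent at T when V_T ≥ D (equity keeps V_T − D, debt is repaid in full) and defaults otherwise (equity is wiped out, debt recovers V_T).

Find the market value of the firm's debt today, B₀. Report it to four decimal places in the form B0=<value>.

B0=110.4440

d₁ = [ln(V₀/D) + (r + σ²/2)T] / (σ√T)
   = [ln(398.5834/132.1853) + (0.0582 + 0.5·0.4920²)·2.5261] / (0.4920·√2.5261)
   = [1.103712 + 0.452758] / 0.781971 = 1.990446
d₂ = d₁ − σ√T = 1.990446 − 0.781971 = 1.208475
N(d₁) = 0.976729,  N(d₂) = 0.886568,  e^(−rT) = 0.863278
E₀ = V₀·N(d₁) − D·e^(−rT)·N(d₂)
   = 398.5834·0.976729 − 132.1853·0.863278·0.886568 = 288.139442
B₀ = V₀ − E₀ = 398.5834 − 288.139442 = 110.443958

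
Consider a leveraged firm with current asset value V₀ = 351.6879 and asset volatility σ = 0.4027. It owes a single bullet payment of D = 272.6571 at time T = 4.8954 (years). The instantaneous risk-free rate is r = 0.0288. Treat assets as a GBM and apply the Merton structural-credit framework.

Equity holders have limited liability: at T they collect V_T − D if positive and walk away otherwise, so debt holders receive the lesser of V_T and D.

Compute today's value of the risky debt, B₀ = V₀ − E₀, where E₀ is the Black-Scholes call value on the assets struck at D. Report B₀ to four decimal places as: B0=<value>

B0=183.9790

d₁ = [ln(V₀/D) + (r + σ²/2)T] / (σ√T)
   = [ln(351.6879/272.6571) + (0.0288 + 0.5·0.4027²)·4.8954] / (0.4027·√4.8954)
   = [0.254529 + 0.537924] / 0.890996 = 0.889402
d₂ = d₁ − σ√T = 0.889402 − 0.890996 = -0.001594
N(d₁) = 0.813106,  N(d₂) = 0.499364,  e^(−rT) = 0.868500
E₀ = V₀·N(d₁) − D·e^(−rT)·N(d₂)
   = 351.6879·0.813106 − 272.6571·0.868500·0.499364 = 167.708919
B₀ = V₀ − E₀ = 351.6879 − 167.708919 = 183.978981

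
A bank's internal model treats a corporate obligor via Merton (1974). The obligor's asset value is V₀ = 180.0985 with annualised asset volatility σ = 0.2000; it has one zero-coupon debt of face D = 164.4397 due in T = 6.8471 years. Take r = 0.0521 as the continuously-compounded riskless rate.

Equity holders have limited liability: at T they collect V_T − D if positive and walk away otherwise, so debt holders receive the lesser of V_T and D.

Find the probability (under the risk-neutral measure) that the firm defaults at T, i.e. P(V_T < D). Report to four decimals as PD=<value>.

d₁ = [ln(V₀/D) + (r + σ²/2)T] / (σ√T)
   = [ln(180.0985/164.4397) + (0.0521 + 0.5·0.2000²)·6.8471] / (0.2000·√6.8471)
   = [0.090960 + 0.493676] / 0.523339 = 1.117126
d₂ = d₁ − σ√T = 1.117126 − 0.523339 = 0.593787
risk-neutral PD = N(−d₂) = N(-0.593787) = 0.276327

PD=0.2763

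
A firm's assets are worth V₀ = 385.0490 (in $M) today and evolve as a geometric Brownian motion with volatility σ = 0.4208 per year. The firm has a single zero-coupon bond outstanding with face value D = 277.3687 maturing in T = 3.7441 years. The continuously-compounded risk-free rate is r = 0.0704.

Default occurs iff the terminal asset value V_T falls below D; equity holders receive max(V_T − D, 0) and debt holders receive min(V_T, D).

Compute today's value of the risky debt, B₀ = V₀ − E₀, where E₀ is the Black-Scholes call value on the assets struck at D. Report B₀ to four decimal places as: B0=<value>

d₁ = [ln(V₀/D) + (r + σ²/2)T] / (σ√T)
   = [ln(385.0490/277.3687) + (0.0704 + 0.5·0.4208²)·3.7441] / (0.4208·√3.7441)
   = [0.328023 + 0.595073] / 0.814234 = 1.133699
d₂ = d₁ − σ√T = 1.133699 − 0.814234 = 0.319464
N(d₁) = 0.871540,  N(d₂) = 0.625313,  e^(−rT) = 0.768293
E₀ = V₀·N(d₁) − D·e^(−rT)·N(d₂)
   = 385.0490·0.871540 − 277.3687·0.768293·0.625313 = 202.331072
B₀ = V₀ − E₀ = 385.0490 − 202.331072 = 182.717928

B0=182.7179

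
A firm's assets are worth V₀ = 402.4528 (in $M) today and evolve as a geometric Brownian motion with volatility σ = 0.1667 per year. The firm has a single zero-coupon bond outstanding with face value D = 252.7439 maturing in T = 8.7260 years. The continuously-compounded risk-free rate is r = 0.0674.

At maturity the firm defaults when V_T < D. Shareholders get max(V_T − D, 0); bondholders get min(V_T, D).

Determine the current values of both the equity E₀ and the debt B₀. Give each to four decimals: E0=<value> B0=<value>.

E0=262.7510 B0=139.7018

d₁ = [ln(V₀/D) + (r + σ²/2)T] / (σ√T)
   = [ln(402.4528/252.7439) + (0.0674 + 0.5·0.1667²)·8.7260] / (0.1667·√8.7260)
   = [0.465201 + 0.709375] / 0.492429 = 2.385273
d₂ = d₁ − σ√T = 2.385273 − 0.492429 = 1.892844
N(d₁) = 0.991467,  N(d₂) = 0.970811,  e^(−rT) = 0.555364
E₀ = V₀·N(d₁) − D·e^(−rT)·N(d₂)
   = 402.4528·0.991467 − 252.7439·0.555364·0.970811 = 262.750984
B₀ = V₀ − E₀ = 402.4528 − 262.750984 = 139.701816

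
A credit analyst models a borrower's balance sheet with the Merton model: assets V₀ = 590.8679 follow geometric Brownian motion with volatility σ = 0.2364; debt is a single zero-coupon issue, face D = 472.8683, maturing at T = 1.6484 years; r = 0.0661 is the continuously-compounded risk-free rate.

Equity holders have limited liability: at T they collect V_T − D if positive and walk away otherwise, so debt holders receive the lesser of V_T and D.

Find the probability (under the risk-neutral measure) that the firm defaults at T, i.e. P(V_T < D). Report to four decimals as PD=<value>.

d₁ = [ln(V₀/D) + (r + σ²/2)T] / (σ√T)
   = [ln(590.8679/472.8683) + (0.0661 + 0.5·0.2364²)·1.6484] / (0.2364·√1.6484)
   = [0.222776 + 0.155020] / 0.303514 = 1.244737
d₂ = d₁ − σ√T = 1.244737 − 0.303514 = 0.941223
risk-neutral PD = N(−d₂) = N(-0.941223) = 0.173295

PD=0.1733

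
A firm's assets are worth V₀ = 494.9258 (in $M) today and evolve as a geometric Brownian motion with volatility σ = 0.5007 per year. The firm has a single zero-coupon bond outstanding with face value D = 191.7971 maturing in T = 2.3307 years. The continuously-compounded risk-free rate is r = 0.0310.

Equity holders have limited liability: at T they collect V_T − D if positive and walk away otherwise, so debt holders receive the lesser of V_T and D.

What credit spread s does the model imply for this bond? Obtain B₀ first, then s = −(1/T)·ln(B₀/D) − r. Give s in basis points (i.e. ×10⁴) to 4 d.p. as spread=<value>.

spread=225.2807

d₁ = [ln(V₀/D) + (r + σ²/2)T] / (σ√T)
   = [ln(494.9258/191.7971) + (0.0310 + 0.5·0.5007²)·2.3307] / (0.5007·√2.3307)
   = [0.947970 + 0.364406] / 0.764400 = 1.716869
d₂ = d₁ − σ√T = 1.716869 − 0.764400 = 0.952469
N(d₁) = 0.956998,  N(d₂) = 0.829570,  e^(−rT) = 0.930297
E₀ = V₀·N(d₁) − D·e^(−rT)·N(d₂)
   = 494.9258·0.956998 − 191.7971·0.930297·0.829570 = 325.624465
B₀ = V₀ − E₀ = 494.9258 − 325.624465 = 169.301335
spread = −(1/T)·ln(B₀/D) − r = −(1/2.3307)·ln(169.301335/191.7971) − 0.0310 = 0.02252807
in basis points: 0.02252807 × 10⁴ = 225.2807 bp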